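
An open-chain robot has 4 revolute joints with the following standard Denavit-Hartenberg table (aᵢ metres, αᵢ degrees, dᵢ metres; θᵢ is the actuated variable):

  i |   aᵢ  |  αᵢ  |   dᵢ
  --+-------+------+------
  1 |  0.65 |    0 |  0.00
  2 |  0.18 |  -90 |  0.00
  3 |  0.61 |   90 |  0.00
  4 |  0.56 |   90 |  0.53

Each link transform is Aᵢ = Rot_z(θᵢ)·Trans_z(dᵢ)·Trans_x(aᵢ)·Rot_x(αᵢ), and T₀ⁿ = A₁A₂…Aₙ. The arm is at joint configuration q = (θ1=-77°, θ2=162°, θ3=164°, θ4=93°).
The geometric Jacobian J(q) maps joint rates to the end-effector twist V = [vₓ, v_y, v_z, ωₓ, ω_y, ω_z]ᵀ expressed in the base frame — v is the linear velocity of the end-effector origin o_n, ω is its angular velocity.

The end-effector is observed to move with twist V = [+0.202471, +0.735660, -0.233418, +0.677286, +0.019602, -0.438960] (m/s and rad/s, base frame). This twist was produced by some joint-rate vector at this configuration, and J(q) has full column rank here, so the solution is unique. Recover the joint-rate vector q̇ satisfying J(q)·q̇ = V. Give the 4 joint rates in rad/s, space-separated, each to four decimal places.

o_n = [-0.4311, -0.8158, -0.6695]
J₁: ẑ×o_n = [0.8158, -0.4311, 0.0000], ω = ẑ
J2: z=[0.0000, 0.0000, 1.0000] o=[0.1462, -0.6333, 0.0000] → [0.1825, -0.5773, 0.0000, 0.0000, 0.0000, 1.0000]
J3: z=[-0.9962, 0.0872, 0.0000] o=[0.1619, -0.4540, 0.0000] → [-0.0584, -0.6670, 0.4121, -0.9962, 0.0872, 0.0000]
J4: z=[0.0240, 0.2746, -0.9613] o=[0.1108, -1.0382, -0.1681] → [0.0760, 0.5330, 0.1541, 0.0240, 0.2746, -0.9613]
q̇ = J⁺·V = [0.2710, -0.4360, -0.6730, 0.2850]

0.2710 -0.4360 -0.6730 0.2850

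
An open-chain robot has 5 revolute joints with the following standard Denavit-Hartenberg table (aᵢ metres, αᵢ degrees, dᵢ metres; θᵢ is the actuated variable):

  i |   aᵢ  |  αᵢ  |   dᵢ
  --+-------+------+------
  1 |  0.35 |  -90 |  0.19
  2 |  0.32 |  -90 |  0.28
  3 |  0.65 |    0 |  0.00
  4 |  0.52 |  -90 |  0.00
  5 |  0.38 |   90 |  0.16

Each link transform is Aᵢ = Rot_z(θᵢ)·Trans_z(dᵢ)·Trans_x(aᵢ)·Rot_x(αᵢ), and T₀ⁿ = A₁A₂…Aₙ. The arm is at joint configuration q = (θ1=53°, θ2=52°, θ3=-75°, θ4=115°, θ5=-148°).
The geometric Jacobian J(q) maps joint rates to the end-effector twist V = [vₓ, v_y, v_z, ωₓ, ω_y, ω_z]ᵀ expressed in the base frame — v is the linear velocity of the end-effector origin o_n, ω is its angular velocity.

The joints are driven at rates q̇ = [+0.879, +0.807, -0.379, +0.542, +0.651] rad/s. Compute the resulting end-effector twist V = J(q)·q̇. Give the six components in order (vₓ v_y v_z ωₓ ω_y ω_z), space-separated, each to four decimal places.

o_n = [-0.2116, 0.8129, -0.3570]
J₁: ẑ×o_n = [-0.8129, -0.2116, 0.0000], ω = ẑ
J2: z=[-0.7986, 0.6018, 0.0000] o=[0.2106, 0.2795, 0.1900] → [-0.3292, -0.4369, -0.1718, -0.7986, 0.6018, 0.0000]
J3: z=[-0.4742, -0.6293, -0.6157] o=[0.1056, 0.6054, -0.0622] → [0.3133, 0.0554, -0.2980, -0.4742, -0.6293, -0.6157]
J4: z=[-0.4742, -0.6293, -0.6157] o=[-0.3335, 1.0659, -0.1947] → [-0.0537, -0.1520, 0.1967, -0.4742, -0.6293, -0.6157]
J5: z=[0.3736, -0.7771, 0.5065] o=[0.0810, 1.0606, -0.5086] → [0.0077, -0.2049, -0.3200, 0.3736, -0.7771, 0.5065]
V = J·q̇ = [-1.1230, -0.7753, -0.1274, -0.4786, -0.1228, 1.1084]

-1.1230 -0.7753 -0.1274 -0.4786 -0.1228 1.1084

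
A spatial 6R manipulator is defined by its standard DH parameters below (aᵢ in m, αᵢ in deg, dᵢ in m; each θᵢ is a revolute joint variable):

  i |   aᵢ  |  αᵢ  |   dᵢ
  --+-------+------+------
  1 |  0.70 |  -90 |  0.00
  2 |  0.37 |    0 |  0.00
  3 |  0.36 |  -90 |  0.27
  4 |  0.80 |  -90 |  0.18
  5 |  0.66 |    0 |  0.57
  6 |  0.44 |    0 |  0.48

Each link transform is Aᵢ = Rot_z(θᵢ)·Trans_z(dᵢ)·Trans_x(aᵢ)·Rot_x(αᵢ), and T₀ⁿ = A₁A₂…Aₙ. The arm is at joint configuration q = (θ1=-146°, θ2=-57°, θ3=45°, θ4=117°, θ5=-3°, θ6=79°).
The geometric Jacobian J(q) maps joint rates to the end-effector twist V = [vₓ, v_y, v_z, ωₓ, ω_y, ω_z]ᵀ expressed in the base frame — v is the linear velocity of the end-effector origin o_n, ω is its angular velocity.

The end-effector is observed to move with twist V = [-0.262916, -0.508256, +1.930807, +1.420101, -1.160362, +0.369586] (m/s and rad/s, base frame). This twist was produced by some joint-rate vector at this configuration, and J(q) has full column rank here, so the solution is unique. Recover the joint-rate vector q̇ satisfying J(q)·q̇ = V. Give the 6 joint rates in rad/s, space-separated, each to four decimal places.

0.6690 0.7770 0.6840 0.1830 0.1960 0.4540

o_n = [-0.0302, 0.7615, 0.2506]
J₁: ẑ×o_n = [-0.7615, -0.0302, 0.0000], ω = ẑ
J2: z=[0.5592, -0.8290, 0.0000] o=[-0.5803, -0.3914, 0.0000] → [-0.2078, -0.1401, 1.1008, 0.5592, -0.8290, 0.0000]
J3: z=[0.5592, -0.8290, 0.0000] o=[-0.7474, -0.5041, 0.3103] → [0.0495, 0.0334, 1.3023, 0.5592, -0.8290, 0.0000]
J4: z=[-0.1724, -0.1163, -0.9781] o=[-0.8883, -0.9249, 0.3852] → [1.6652, -0.8626, -0.1909, -0.1724, -0.1163, -0.9781]
J5: z=[0.9764, 0.1110, -0.1853] o=[-1.0234, -0.1562, 0.1336] → [0.1830, -0.2983, 0.7858, 0.9764, 0.1110, -0.1853]
J6: z=[0.9764, 0.1110, -0.1853] o=[-0.5586, 0.5536, -0.0680] → [0.0739, -0.4090, 0.1444, 0.9764, 0.1110, -0.1853]
q̇ = J⁺·V = [0.6690, 0.7770, 0.6840, 0.1830, 0.1960, 0.4540]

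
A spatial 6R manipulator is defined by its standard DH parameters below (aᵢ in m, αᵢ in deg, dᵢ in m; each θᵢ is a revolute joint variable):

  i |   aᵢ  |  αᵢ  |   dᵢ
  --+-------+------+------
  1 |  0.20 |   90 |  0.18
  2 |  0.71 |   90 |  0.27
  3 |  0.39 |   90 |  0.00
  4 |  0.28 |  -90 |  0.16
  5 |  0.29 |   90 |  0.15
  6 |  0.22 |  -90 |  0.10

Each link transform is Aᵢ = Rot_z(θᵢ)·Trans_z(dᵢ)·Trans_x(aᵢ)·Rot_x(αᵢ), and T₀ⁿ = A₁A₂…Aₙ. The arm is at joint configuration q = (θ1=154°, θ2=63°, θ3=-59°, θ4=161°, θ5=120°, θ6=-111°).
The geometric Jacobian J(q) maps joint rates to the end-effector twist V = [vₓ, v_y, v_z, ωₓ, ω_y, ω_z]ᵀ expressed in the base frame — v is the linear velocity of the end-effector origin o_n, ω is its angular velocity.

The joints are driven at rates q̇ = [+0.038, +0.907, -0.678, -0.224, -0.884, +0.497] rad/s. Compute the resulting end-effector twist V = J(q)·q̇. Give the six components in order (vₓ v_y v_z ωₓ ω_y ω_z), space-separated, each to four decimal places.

o_n = [-0.5646, 0.4638, 0.8799]
J₁: ẑ×o_n = [-0.4638, -0.5646, 0.0000], ω = ẑ
J2: z=[0.4384, 0.8988, 0.0000] o=[-0.1798, 0.0877, 0.1800] → [0.6291, -0.3068, 0.5108, 0.4384, 0.8988, 0.0000]
J3: z=[-0.8008, 0.3906, -0.4540] o=[-0.3511, 0.4717, 0.8126] → [0.0227, 0.1508, 0.0897, -0.8008, 0.3906, -0.4540]
J4: z=[0.1240, -0.6335, -0.7637] o=[-0.5796, 0.2112, 0.9916] → [0.2637, 0.0024, 0.0408, 0.1240, -0.6335, -0.7637]
J5: z=[0.9480, -0.1519, 0.2799] o=[-0.4777, 0.3222, 0.7065] → [-0.0659, -0.1887, 0.1210, 0.9480, -0.1519, 0.2799]
J6: z=[0.1920, 0.9738, -0.1219] o=[-0.4091, 0.3485, 1.0246] → [-0.1269, 0.0467, 0.1735, 0.1920, 0.9738, -0.1219]
V = J·q̇ = [0.4737, -0.2125, 0.3726, 0.1702, 1.3105, 0.2089]

0.4737 -0.2125 0.3726 0.1702 1.3105 0.2089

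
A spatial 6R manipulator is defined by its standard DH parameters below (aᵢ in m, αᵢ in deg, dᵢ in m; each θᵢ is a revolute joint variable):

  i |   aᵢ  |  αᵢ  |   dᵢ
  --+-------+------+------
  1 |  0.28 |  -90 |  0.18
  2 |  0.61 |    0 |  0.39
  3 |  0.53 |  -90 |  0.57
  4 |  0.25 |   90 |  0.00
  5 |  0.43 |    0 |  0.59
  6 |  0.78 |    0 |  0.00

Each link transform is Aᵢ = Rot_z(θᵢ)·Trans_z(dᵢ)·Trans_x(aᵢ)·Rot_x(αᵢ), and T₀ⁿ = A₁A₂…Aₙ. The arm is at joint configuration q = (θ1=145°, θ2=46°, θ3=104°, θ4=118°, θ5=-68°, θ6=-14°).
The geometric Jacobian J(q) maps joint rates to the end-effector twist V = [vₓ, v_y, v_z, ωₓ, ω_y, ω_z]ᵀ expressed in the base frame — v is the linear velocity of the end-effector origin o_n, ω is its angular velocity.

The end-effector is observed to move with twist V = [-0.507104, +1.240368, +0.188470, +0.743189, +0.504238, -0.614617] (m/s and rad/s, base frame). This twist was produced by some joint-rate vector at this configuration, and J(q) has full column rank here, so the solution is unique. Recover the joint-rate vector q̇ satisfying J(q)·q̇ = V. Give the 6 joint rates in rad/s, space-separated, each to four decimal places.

-0.3770 -0.0340 -0.5950 -0.0460 0.5960 -0.1480

o_n = [-0.6122, 0.1550, -1.6765]
J₁: ẑ×o_n = [-0.1550, -0.6122, 0.0000], ω = ẑ
J2: z=[-0.5736, -0.8192, 0.0000] o=[-0.2294, 0.1606, 0.1800] → [1.5207, -1.0648, -0.3104, -0.5736, -0.8192, 0.0000]
J3: z=[-0.5736, -0.8192, 0.0000] o=[-0.8002, 0.0842, -0.2588] → [1.1613, -0.8132, 0.1133, -0.5736, -0.8192, 0.0000]
J4: z=[0.4096, -0.2868, 0.8660] o=[-0.7511, -0.6460, -0.5238] → [-0.3631, 0.5924, 0.3679, 0.4096, -0.2868, 0.8660]
J5: z=[0.8956, -0.0540, -0.4415] o=[-0.7078, -0.4069, -0.4651] → [0.3135, 1.0428, 0.5084, 0.8956, -0.0540, -0.4415]
J6: z=[0.8956, -0.0540, -0.4415] o=[-0.3147, -0.1704, -1.0330] → [0.1784, 0.7077, 0.2753, 0.8956, -0.0540, -0.4415]
q̇ = J⁺·V = [-0.3770, -0.0340, -0.5950, -0.0460, 0.5960, -0.1480]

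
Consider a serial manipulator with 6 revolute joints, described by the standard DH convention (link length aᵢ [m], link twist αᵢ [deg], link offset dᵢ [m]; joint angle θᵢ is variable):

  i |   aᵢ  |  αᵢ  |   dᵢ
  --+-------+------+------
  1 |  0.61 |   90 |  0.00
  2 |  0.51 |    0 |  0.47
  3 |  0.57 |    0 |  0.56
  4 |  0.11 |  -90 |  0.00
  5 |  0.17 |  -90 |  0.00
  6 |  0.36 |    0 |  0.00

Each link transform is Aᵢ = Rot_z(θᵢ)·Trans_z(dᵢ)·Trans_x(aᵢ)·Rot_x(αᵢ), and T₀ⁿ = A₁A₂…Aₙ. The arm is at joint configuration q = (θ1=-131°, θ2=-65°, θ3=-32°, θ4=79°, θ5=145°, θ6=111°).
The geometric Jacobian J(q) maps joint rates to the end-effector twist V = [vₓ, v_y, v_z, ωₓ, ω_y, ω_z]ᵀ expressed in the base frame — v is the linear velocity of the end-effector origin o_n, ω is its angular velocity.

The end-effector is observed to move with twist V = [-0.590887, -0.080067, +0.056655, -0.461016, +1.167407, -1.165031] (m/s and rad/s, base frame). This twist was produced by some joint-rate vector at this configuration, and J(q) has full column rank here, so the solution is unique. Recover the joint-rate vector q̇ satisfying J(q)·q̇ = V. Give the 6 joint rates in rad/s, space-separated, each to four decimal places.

-0.4330 0.4400 0.0320 0.1790 -0.8750 0.5650

o_n = [-1.2352, 0.1132, -1.3712]
J₁: ẑ×o_n = [-0.1132, -1.2352, 0.0000], ω = ẑ
J2: z=[-0.7547, 0.6561, 0.0000] o=[-0.4002, -0.4604, 0.0000] → [-0.8996, -1.0349, 0.1149, -0.7547, 0.6561, 0.0000]
J3: z=[-0.7547, 0.6561, 0.0000] o=[-0.8963, -0.3147, -0.4622] → [-0.5964, -0.6860, -0.1006, -0.7547, 0.6561, 0.0000]
J4: z=[-0.7547, 0.6561, 0.0000] o=[-1.2734, 0.1051, -1.0280] → [-0.2252, -0.2591, -0.0312, -0.7547, 0.6561, 0.0000]
J5: z=[-0.2027, -0.2332, 0.9511] o=[-1.3420, 0.0262, -1.0620] → [-0.0107, 0.0389, 0.0073, -0.2027, -0.2332, 0.9511]
J6: z=[-0.2603, 0.9491, 0.1772] o=[-1.1815, 0.0622, -1.0189] → [-0.3434, -0.1012, 0.0376, -0.2603, 0.9491, 0.1772]
q̇ = J⁺·V = [-0.4330, 0.4400, 0.0320, 0.1790, -0.8750, 0.5650]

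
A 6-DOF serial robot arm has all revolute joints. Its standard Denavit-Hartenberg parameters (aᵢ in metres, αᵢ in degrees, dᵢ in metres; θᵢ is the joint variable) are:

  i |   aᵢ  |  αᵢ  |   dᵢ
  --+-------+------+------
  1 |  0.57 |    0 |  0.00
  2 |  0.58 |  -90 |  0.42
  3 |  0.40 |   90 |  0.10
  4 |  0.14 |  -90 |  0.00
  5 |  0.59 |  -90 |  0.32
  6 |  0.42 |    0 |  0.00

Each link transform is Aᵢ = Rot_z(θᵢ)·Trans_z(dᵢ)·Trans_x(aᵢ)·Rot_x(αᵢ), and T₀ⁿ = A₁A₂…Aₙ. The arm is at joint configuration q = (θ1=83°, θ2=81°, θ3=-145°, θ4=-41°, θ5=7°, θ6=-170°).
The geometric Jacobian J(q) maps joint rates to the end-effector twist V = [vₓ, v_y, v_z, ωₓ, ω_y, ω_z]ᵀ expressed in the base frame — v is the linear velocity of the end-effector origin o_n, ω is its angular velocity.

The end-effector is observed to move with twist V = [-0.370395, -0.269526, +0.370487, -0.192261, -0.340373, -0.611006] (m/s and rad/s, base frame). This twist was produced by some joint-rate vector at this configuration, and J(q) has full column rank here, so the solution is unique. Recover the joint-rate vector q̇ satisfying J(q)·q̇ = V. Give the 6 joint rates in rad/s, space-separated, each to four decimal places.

o_n = [0.1529, 0.3443, 0.9513]
J₁: ẑ×o_n = [-0.3443, 0.1529, 0.0000], ω = ẑ
J2: z=[0.0000, 0.0000, 1.0000] o=[0.0695, 0.5658, 0.0000] → [0.2214, 0.0835, -0.0000, 0.0000, 0.0000, 1.0000]
J3: z=[-0.2756, -0.9613, 0.0000] o=[-0.4881, 0.7256, 0.4200] → [-0.5107, 0.1464, 0.7213, -0.2756, -0.9613, 0.0000]
J4: z=[0.5514, -0.1581, -0.8192] o=[-0.2007, 0.5392, 0.6494] → [-0.2073, -0.4561, -0.0515, 0.5514, -0.1581, -0.8192]
J5: z=[0.3086, -0.8736, 0.3763] o=[-0.0921, 0.6036, 0.7100] → [-0.1132, 0.0178, 0.1341, 0.3086, -0.8736, 0.3763]
J6: z=[-0.6417, 0.1008, 0.7603] o=[0.4209, 0.6049, 1.1428] → [0.1788, -0.3266, 0.1943, -0.6417, 0.1008, 0.7603]
q̇ = J⁺·V = [0.0310, -0.5250, 0.4770, 0.3970, -0.1660, 0.3560]

0.0310 -0.5250 0.4770 0.3970 -0.1660 0.3560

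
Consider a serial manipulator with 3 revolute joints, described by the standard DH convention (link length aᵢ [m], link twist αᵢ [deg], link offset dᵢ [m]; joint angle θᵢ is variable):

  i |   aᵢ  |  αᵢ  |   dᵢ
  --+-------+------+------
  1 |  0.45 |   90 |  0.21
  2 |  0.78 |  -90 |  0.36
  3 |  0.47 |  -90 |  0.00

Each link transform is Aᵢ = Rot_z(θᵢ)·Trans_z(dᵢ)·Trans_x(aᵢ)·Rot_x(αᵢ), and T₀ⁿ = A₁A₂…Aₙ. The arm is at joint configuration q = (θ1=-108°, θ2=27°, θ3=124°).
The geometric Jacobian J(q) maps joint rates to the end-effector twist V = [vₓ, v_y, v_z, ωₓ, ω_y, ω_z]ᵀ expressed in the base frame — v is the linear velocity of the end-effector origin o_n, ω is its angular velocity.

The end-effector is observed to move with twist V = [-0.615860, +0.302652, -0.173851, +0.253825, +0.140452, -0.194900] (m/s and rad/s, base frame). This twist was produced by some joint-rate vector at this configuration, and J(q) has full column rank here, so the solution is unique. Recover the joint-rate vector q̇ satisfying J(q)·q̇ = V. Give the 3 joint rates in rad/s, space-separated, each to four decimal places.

-0.6110 -0.1980 0.4670

o_n = [-0.2533, -0.8754, 0.4448]
J₁: ẑ×o_n = [0.8754, -0.2533, 0.0000], ω = ẑ
J2: z=[-0.9511, 0.3090, 0.0000] o=[-0.1391, -0.4280, 0.2100] → [0.0726, 0.2233, 0.4608, -0.9511, 0.3090, 0.0000]
J3: z=[0.1403, 0.4318, 0.8910] o=[-0.6962, -0.9777, 0.5641] → [-0.1427, 0.4114, -0.1769, 0.1403, 0.4318, 0.8910]
q̇ = J⁺·V = [-0.6110, -0.1980, 0.4670]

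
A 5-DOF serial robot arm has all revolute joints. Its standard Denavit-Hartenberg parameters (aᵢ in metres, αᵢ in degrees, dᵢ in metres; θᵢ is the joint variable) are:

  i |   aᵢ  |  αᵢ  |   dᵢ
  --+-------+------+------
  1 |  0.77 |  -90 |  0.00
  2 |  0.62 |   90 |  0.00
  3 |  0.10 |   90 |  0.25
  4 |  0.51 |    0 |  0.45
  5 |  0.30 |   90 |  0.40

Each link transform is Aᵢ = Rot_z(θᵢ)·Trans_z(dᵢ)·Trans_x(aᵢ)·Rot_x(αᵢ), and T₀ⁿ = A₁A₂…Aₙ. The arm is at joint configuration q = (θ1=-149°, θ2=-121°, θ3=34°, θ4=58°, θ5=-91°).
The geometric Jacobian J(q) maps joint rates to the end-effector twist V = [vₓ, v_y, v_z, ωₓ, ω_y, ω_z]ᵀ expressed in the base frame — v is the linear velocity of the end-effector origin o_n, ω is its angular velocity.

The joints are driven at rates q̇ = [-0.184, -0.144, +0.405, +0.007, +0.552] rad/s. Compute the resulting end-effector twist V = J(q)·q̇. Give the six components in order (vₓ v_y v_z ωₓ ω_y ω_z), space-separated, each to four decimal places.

0.6745 -0.2288 -0.0703 0.1227 0.7824 -0.1246

o_n = [0.2487, 0.5659, 1.1134]
J₁: ẑ×o_n = [-0.5659, 0.2487, 0.0000], ω = ẑ
J2: z=[0.5150, -0.8572, 0.0000] o=[-0.6600, -0.3966, 0.0000] → [-0.9544, -0.5735, 1.2746, 0.5150, -0.8572, 0.0000]
J3: z=[0.7347, 0.4415, -0.5150] o=[-0.3863, -0.2321, 0.5314] → [0.6679, -0.7546, 0.3060, 0.7347, 0.4415, -0.5150]
J4: z=[-0.1801, 0.8590, 0.4793] o=[-0.1372, -0.1477, 0.4737] → [0.2074, 0.3002, -0.4600, -0.1801, 0.8590, 0.4793]
J5: z=[-0.1801, 0.8590, 0.4793] o=[0.2763, 0.3597, 0.6587] → [0.2917, 0.0687, -0.0135, -0.1801, 0.8590, 0.4793]
V = J·q̇ = [0.6745, -0.2288, -0.0703, 0.1227, 0.7824, -0.1246]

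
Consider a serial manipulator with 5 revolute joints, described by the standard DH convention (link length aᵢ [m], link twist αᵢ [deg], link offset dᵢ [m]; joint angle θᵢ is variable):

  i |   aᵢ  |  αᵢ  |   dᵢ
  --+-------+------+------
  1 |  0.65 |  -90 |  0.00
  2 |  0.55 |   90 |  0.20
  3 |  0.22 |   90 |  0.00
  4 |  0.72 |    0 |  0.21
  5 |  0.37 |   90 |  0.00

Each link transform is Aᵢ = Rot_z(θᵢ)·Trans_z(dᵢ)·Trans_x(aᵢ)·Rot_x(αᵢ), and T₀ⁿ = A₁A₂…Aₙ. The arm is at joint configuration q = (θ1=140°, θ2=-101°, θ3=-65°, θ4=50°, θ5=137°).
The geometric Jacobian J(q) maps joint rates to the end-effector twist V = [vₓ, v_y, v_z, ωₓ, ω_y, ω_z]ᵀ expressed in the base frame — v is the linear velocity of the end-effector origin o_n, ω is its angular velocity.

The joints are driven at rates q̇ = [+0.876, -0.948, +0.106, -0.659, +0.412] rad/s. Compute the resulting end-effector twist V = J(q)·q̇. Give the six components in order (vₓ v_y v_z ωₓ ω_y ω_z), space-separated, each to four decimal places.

0.2065 0.1842 -0.3344 0.6547 0.5519 1.0755

o_n = [0.0673, 0.1716, 0.3873]
J₁: ẑ×o_n = [-0.1716, 0.0673, 0.0000], ω = ẑ
J2: z=[-0.6428, -0.7660, 0.0000] o=[-0.4979, 0.4178, 0.0000] → [-0.2967, 0.2490, 0.5912, -0.6428, -0.7660, 0.0000]
J3: z=[0.7520, -0.6310, -0.1908] o=[-0.5461, 0.1971, 0.5399] → [0.0914, -0.0023, 0.3679, 0.7520, -0.6310, -0.1908]
J4: z=[0.1392, 0.4349, -0.8897] o=[-0.4043, 0.3385, 0.6312] → [-0.2545, -0.3857, -0.2283, 0.1392, 0.4349, -0.8897]
J5: z=[0.1392, 0.4349, -0.8897] o=[0.3378, 0.3791, 0.5311] → [-0.2471, 0.2607, 0.0888, 0.1392, 0.4349, -0.8897]
V = J·q̇ = [0.2065, 0.1842, -0.3344, 0.6547, 0.5519, 1.0755]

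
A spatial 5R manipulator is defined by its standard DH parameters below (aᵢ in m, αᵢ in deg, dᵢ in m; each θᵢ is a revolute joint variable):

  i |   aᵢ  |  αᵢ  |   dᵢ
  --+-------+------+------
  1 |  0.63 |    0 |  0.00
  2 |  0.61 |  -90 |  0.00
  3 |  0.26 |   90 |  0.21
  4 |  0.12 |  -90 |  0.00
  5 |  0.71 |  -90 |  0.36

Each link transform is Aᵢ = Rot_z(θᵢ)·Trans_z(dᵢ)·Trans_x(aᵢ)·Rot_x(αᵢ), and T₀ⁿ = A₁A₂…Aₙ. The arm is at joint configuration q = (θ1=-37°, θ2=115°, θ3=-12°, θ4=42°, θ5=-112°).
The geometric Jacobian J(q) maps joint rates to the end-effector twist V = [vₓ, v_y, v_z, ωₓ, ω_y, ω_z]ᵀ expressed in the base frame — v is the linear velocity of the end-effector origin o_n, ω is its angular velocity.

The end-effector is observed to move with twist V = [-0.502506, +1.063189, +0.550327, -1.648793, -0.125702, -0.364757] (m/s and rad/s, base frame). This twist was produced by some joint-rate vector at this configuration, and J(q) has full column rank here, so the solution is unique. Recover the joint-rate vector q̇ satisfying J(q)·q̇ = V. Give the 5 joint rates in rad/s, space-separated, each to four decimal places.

0.0110 0.3070 0.9230 -0.5710 0.8930

o_n = [0.2118, 0.0771, 0.6253]
J₁: ẑ×o_n = [-0.0771, 0.2118, 0.0000], ω = ẑ
J2: z=[0.0000, 0.0000, 1.0000] o=[0.5031, -0.3791, 0.0000] → [-0.4563, -0.2914, 0.0000, 0.0000, 0.0000, 1.0000]
J3: z=[-0.9781, 0.2079, 0.0000] o=[0.6300, 0.2175, 0.0000] → [0.1300, 0.6117, 0.2243, -0.9781, 0.2079, 0.0000]
J4: z=[-0.0432, -0.2034, 0.9781] o=[0.4774, 0.5099, 0.0541] → [0.3072, -0.2352, -0.0353, -0.0432, -0.2034, 0.9781]
J5: z=[-0.8630, -0.4857, -0.1391] o=[0.4170, 0.6120, 0.0726] → [-0.3429, 0.5056, 0.3619, -0.8630, -0.4857, -0.1391]
q̇ = J⁺·V = [0.0110, 0.3070, 0.9230, -0.5710, 0.8930]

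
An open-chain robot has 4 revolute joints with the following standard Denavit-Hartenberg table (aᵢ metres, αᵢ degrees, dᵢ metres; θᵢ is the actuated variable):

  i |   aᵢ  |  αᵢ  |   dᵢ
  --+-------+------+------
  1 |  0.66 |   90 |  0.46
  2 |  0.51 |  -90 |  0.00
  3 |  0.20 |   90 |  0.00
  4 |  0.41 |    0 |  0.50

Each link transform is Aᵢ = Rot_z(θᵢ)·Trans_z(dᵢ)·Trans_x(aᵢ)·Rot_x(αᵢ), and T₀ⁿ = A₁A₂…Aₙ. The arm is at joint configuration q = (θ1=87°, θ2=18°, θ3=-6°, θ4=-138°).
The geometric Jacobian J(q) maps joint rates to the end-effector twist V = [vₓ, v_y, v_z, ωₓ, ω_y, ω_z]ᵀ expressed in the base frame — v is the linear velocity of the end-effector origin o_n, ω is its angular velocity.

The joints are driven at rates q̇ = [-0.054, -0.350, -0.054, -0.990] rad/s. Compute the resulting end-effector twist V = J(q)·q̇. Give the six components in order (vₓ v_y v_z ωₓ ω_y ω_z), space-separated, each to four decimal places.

o_n = [0.5422, 1.0542, 0.3084]
J₁: ẑ×o_n = [-1.0542, 0.5422, 0.0000], ω = ẑ
J2: z=[0.9986, -0.0523, 0.0000] o=[0.0345, 0.6591, 0.4600] → [0.0079, 0.1514, 0.4211, 0.9986, -0.0523, 0.0000]
J3: z=[-0.0162, -0.3086, 0.9511] o=[0.0599, 1.1435, 0.6176] → [0.1804, 0.4537, 0.1503, -0.0162, -0.3086, 0.9511]
J4: z=[0.9880, -0.1513, -0.0323] o=[0.0907, 1.3313, 0.6791] → [0.0471, 0.3517, -0.2055, 0.9880, -0.1513, -0.0323]
V = J·q̇ = [-0.0023, -0.4549, 0.0479, -1.3267, 0.1848, -0.0734]

-0.0023 -0.4549 0.0479 -1.3267 0.1848 -0.0734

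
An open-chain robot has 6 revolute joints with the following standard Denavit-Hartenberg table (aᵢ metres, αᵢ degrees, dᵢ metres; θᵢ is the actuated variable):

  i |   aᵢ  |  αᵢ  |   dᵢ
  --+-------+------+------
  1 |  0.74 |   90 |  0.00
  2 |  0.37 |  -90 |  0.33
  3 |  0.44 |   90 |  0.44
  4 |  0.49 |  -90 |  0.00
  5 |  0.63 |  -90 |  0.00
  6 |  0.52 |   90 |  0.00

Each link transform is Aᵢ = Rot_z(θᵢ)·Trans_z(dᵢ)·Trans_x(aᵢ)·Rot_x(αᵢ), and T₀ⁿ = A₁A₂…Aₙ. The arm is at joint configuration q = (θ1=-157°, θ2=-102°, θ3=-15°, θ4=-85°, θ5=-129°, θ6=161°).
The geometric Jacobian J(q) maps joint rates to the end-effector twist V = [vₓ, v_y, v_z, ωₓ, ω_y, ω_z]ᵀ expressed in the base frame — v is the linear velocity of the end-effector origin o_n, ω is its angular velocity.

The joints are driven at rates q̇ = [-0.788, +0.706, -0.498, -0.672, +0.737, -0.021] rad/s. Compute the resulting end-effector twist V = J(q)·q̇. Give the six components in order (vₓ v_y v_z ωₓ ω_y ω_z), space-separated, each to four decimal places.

-0.3637 0.5211 0.2940 0.4540 0.4467 -1.5670

o_n = [-0.7810, 0.2260, -0.6292]
J₁: ẑ×o_n = [-0.2260, -0.7810, 0.0000], ω = ẑ
J2: z=[-0.3907, 0.9205, 0.0000] o=[-0.6812, -0.2891, 0.0000] → [-0.5792, -0.2459, -0.1094, -0.3907, 0.9205, 0.0000]
J3: z=[-0.9004, -0.3822, -0.2079] o=[-0.7393, 0.0447, -0.3619] → [0.1398, -0.2320, -0.1792, -0.9004, -0.3822, -0.2079]
J4: z=[-0.4270, 0.8681, 0.2532] o=[-1.0986, 0.0159, -0.8691] → [0.1551, 0.1828, -0.3654, -0.4270, 0.8681, 0.2532]
J5: z=[0.0049, 0.2822, -0.9593] o=[-0.6555, 0.2160, -0.8080] → [0.0600, 0.1195, 0.0355, 0.0049, 0.2822, -0.9593]
J6: z=[0.4341, 0.8637, 0.2563] o=[-1.2231, 0.4791, -0.7335] → [0.1549, 0.0680, -0.4917, 0.4341, 0.8637, 0.2563]
V = J·q̇ = [-0.3637, 0.5211, 0.2940, 0.4540, 0.4467, -1.5670]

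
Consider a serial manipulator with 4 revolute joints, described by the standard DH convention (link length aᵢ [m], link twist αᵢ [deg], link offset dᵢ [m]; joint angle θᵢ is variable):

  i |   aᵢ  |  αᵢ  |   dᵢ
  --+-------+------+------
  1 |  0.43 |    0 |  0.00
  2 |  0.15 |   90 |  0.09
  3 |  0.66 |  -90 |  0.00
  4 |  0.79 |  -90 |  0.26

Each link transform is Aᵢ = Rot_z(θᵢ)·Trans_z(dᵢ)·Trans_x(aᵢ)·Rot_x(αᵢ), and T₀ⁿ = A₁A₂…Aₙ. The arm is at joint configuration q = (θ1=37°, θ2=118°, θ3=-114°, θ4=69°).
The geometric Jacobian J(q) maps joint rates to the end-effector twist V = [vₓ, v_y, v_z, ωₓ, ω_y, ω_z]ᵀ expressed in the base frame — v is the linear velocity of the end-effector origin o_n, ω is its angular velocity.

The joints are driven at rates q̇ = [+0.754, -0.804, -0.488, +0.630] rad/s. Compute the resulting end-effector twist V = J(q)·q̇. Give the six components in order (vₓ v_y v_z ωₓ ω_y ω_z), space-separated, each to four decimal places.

-0.0473 -0.0066 0.4958 -0.7278 -0.1990 -0.3062

o_n = [0.0282, -0.4080, -0.8773]
J₁: ẑ×o_n = [0.4080, 0.0282, -0.0000], ω = ẑ
J2: z=[0.0000, 0.0000, 1.0000] o=[0.3434, 0.2588, 0.0000] → [0.6668, -0.3152, 0.0000, 0.0000, 0.0000, 1.0000]
J3: z=[0.4226, 0.9063, 0.0000] o=[0.2075, 0.3222, 0.0900] → [-0.8767, 0.4088, -0.1461, 0.4226, 0.9063, 0.0000]
J4: z=[-0.8280, 0.3861, -0.4067] o=[0.4508, 0.2087, -0.5129] → [-0.3915, -0.1298, 0.6738, -0.8280, 0.3861, -0.4067]
V = J·q̇ = [-0.0473, -0.0066, 0.4958, -0.7278, -0.1990, -0.3062]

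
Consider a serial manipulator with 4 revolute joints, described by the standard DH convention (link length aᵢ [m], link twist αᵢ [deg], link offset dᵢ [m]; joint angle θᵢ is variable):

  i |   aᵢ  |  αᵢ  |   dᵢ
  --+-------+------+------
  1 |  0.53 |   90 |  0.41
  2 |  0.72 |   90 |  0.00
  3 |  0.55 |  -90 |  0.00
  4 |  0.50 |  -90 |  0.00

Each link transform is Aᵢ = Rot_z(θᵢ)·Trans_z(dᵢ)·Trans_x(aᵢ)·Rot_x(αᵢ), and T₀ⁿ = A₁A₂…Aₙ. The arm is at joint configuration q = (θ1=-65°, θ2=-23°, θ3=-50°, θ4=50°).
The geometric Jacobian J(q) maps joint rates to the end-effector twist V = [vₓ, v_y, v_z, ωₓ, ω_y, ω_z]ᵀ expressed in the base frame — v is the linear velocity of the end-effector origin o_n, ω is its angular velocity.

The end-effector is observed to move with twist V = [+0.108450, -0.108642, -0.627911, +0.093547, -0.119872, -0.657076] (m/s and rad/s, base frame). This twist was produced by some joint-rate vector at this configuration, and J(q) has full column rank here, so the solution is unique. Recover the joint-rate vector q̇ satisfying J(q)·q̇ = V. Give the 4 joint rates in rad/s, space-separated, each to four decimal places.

o_n = [1.3902, -1.4018, 0.2624]
J₁: ẑ×o_n = [1.4018, 1.3902, -0.0000], ω = ẑ
J2: z=[-0.9063, -0.4226, 0.0000] o=[0.2240, -0.4803, 0.4100] → [0.0624, -0.1338, 1.3280, -0.9063, -0.4226, 0.0000]
J3: z=[-0.1651, 0.3541, -0.9205] o=[0.5041, -1.0810, 0.1287] → [-0.2480, -0.7936, -0.2608, -0.1651, 0.3541, -0.9205]
J4: z=[-0.2846, -0.9107, -0.2993] o=[1.0235, -1.1979, -0.0095] → [-0.3086, -0.0324, 0.3920, -0.2846, -0.9107, -0.2993]
q̇ = J⁺·V = [0.4270, -0.5040, 0.9400, 0.7310]

0.4270 -0.5040 0.9400 0.7310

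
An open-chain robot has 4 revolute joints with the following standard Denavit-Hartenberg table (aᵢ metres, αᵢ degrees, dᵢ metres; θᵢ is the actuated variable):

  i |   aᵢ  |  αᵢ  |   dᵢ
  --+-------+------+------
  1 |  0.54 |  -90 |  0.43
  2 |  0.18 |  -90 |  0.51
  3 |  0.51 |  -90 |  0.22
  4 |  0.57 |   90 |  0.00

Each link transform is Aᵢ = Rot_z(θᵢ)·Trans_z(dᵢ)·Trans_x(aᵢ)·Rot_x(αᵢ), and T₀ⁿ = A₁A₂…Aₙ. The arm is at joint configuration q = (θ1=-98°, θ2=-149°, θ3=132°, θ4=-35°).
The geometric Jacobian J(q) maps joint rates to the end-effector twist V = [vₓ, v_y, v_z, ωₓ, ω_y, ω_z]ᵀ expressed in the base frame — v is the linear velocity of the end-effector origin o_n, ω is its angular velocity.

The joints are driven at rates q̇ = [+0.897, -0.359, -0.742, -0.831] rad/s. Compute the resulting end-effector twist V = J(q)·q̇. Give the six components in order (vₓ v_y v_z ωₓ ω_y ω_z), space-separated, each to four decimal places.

o_n = [-0.3848, -1.1857, 0.6549]
J₁: ẑ×o_n = [1.1857, -0.3848, 0.0000], ω = ẑ
J2: z=[0.9903, -0.1392, 0.0000] o=[-0.0752, -0.5347, 0.4300] → [-0.0313, -0.2227, -0.6877, 0.9903, -0.1392, 0.0000]
J3: z=[-0.0717, -0.5100, 0.8572] o=[0.4514, -0.4529, 0.5227] → [0.5607, -0.7072, -0.3739, -0.0717, -0.5100, 0.8572]
J4: z=[0.5740, -0.7239, -0.3827] o=[0.0196, -0.8021, 0.5355] → [-0.2332, 0.0863, -0.5129, 0.5740, -0.7239, -0.3827]
V = J·q̇ = [0.8526, 0.1879, 0.9506, -0.7793, 1.0300, 0.5790]

0.8526 0.1879 0.9506 -0.7793 1.0300 0.5790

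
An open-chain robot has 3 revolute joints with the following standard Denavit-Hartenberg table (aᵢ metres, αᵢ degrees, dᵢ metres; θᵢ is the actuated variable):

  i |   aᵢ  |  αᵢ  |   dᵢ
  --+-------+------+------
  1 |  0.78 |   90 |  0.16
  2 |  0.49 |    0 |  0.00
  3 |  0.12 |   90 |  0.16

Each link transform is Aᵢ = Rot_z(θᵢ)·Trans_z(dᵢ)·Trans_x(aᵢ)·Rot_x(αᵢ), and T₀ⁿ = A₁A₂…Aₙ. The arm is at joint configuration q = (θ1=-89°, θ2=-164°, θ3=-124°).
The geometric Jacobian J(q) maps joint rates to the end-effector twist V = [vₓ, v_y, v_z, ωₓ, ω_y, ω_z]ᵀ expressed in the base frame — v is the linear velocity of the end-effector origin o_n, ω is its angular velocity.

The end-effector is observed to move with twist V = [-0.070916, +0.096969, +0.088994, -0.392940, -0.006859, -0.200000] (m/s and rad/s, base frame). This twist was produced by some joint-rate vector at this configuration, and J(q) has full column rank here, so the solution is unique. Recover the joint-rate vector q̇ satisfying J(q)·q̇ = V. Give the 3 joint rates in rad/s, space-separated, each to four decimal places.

-0.2000 -0.1580 0.5510

o_n = [-0.1539, -0.3488, 0.1391]
J₁: ẑ×o_n = [0.3488, -0.1539, 0.0000], ω = ẑ
J2: z=[-0.9998, -0.0175, 0.0000] o=[0.0136, -0.7799, 0.1600] → [0.0004, -0.0209, -0.4339, -0.9998, -0.0175, 0.0000]
J3: z=[-0.9998, -0.0175, 0.0000] o=[0.0054, -0.3089, 0.0249] → [-0.0020, 0.1141, 0.0371, -0.9998, -0.0175, 0.0000]
q̇ = J⁺·V = [-0.2000, -0.1580, 0.5510]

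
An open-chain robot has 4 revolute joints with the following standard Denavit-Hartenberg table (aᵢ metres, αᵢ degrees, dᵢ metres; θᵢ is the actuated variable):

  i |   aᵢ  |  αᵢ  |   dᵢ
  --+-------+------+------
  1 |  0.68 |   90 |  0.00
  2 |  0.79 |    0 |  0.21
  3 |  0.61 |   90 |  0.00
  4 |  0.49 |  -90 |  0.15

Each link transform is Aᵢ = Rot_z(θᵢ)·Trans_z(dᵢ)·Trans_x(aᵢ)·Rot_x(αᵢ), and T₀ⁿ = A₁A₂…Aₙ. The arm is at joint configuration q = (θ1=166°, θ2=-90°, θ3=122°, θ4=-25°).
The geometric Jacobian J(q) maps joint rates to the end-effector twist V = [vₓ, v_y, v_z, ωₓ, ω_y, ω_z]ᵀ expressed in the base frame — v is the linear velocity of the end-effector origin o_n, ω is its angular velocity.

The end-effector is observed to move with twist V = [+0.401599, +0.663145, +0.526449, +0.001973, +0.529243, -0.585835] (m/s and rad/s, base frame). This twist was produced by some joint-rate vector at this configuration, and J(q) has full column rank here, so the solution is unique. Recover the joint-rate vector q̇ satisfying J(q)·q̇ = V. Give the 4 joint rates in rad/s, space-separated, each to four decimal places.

-0.3840 -0.0610 0.5750 0.2380

o_n = [-1.6036, 0.4028, -0.3586]
J₁: ẑ×o_n = [-0.4028, -1.6036, 0.0000], ω = ẑ
J2: z=[0.2419, 0.9703, 0.0000] o=[-0.6598, 0.1645, 0.0000] → [-0.3480, 0.0868, 0.9734, 0.2419, 0.9703, 0.0000]
J3: z=[0.2419, 0.9703, 0.0000] o=[-0.6090, 0.3683, -0.7900] → [0.4186, -0.1044, 0.9734, 0.2419, 0.9703, 0.0000]
J4: z=[-0.5142, 0.1282, -0.8480] o=[-1.1109, 0.4934, -0.4667] → [-0.0630, 0.4734, 0.1097, -0.5142, 0.1282, -0.8480]
q̇ = J⁺·V = [-0.3840, -0.0610, 0.5750, 0.2380]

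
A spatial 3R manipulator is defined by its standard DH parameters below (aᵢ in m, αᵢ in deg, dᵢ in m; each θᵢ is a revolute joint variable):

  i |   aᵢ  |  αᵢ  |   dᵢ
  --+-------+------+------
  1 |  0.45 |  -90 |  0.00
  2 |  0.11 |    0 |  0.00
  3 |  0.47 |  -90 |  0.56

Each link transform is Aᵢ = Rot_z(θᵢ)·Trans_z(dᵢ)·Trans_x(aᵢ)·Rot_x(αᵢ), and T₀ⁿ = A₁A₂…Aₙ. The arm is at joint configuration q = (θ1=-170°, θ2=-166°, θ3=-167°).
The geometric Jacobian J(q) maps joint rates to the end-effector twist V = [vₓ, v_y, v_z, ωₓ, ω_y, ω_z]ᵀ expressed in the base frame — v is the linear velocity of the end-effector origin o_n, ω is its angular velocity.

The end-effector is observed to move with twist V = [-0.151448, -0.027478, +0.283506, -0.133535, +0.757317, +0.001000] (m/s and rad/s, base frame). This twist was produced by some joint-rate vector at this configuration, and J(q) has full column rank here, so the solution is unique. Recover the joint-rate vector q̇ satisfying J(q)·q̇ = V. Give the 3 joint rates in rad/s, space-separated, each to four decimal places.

0.0010 -0.3610 -0.4080

o_n = [-0.6532, -0.6838, -0.1868]
J₁: ẑ×o_n = [0.6838, -0.6532, 0.0000], ω = ẑ
J2: z=[0.1736, -0.9848, 0.0000] o=[-0.4432, -0.0781, 0.0000] → [0.1839, 0.0324, -0.3120, 0.1736, -0.9848, 0.0000]
J3: z=[0.1736, -0.9848, 0.0000] o=[-0.3381, -0.0596, 0.0266] → [0.2101, 0.0371, -0.4188, 0.1736, -0.9848, 0.0000]
q̇ = J⁺·V = [0.0010, -0.3610, -0.4080]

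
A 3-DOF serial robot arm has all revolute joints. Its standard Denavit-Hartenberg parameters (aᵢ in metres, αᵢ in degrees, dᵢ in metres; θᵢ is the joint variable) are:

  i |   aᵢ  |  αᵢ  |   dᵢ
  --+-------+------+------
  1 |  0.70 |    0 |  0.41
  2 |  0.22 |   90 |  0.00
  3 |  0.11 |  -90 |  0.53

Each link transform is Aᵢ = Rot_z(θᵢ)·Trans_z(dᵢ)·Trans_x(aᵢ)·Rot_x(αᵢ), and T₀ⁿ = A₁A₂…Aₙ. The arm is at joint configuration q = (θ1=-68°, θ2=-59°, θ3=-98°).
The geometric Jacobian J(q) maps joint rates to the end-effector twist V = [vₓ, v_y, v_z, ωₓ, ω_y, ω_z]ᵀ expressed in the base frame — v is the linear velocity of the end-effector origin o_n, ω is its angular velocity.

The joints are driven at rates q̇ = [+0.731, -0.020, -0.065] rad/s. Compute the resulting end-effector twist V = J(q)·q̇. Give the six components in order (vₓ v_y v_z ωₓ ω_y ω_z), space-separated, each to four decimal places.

0.3681 -0.1912 0.0010 0.0519 -0.0391 0.7110

o_n = [-0.2842, -0.4935, 0.3011]
J₁: ẑ×o_n = [0.4935, -0.2842, 0.0000], ω = ẑ
J2: z=[0.0000, 0.0000, 1.0000] o=[0.2622, -0.6490, 0.4100] → [-0.1555, -0.5465, 0.0000, 0.0000, 0.0000, 1.0000]
J3: z=[-0.7986, 0.6018, 0.0000] o=[0.1298, -0.8247, 0.4100] → [-0.0656, -0.0870, -0.0153, -0.7986, 0.6018, 0.0000]
V = J·q̇ = [0.3681, -0.1912, 0.0010, 0.0519, -0.0391, 0.7110]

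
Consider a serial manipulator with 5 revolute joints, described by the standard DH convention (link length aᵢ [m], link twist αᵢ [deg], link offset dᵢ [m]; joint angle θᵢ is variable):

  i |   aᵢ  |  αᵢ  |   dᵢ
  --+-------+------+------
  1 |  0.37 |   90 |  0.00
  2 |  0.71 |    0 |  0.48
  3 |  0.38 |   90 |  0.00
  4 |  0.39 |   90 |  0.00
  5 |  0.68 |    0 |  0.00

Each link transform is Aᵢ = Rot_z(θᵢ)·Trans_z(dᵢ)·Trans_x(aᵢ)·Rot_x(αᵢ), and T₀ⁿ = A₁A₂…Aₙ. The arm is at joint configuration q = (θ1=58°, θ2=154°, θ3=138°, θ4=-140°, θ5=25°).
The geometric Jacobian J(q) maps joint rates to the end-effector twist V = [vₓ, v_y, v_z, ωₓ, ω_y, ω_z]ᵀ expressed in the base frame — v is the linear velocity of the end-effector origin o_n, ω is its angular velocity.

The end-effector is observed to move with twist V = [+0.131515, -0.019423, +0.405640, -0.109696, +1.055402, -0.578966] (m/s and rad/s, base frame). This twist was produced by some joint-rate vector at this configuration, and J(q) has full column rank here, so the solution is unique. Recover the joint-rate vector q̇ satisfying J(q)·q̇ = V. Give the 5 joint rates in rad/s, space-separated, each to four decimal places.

-0.5150 0.6010 -0.8090 -0.7520 -0.5800

o_n = [-0.5024, -0.4891, 0.5660]
J₁: ẑ×o_n = [0.4891, -0.5024, 0.0000], ω = ẑ
J2: z=[0.8480, -0.5299, 0.0000] o=[0.1961, 0.3138, 0.0000] → [-0.2999, -0.4800, -1.0510, 0.8480, -0.5299, 0.0000]
J3: z=[0.8480, -0.5299, 0.0000] o=[0.2650, -0.4818, 0.3112] → [-0.1350, -0.2160, -0.4129, 0.8480, -0.5299, 0.0000]
J4: z=[-0.4913, -0.7863, -0.3746] o=[0.3404, -0.3610, -0.0411] → [-0.5253, 0.6140, -0.5997, -0.4913, -0.7863, -0.3746]
J5: z=[0.5220, -0.6101, 0.5960] o=[0.0685, -0.3231, 0.2359] → [-0.1024, -0.5125, -0.4350, 0.5220, -0.6101, 0.5960]
q̇ = J⁺·V = [-0.5150, 0.6010, -0.8090, -0.7520, -0.5800]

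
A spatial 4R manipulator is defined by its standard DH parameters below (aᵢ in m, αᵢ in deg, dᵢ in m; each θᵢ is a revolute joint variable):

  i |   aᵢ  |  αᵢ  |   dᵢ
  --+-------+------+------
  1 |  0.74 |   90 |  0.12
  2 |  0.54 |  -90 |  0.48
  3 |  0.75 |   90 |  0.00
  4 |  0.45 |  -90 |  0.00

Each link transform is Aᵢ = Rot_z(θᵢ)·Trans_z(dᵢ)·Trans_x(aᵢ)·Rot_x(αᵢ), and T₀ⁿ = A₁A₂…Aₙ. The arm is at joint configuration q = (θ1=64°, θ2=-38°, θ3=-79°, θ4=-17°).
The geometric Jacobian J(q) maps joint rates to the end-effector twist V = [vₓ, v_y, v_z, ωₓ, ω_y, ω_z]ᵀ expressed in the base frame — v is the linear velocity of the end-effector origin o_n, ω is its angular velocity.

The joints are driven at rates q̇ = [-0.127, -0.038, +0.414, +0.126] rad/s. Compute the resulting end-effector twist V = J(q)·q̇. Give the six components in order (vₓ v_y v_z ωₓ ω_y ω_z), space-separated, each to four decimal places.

0.1555 0.1288 -0.2744 0.0565 0.1476 0.2754

o_n = [2.0260, 0.4159, -0.4548]
J₁: ẑ×o_n = [-0.4159, 2.0260, 0.0000], ω = ẑ
J2: z=[0.8988, -0.4384, 0.0000] o=[0.3244, 0.6651, 0.1200] → [0.2520, 0.5166, 0.5220, 0.8988, -0.4384, 0.0000]
J3: z=[0.2699, 0.5534, 0.7880] o=[0.9424, 0.8371, -0.2125] → [0.1978, 0.9194, -0.7133, 0.2699, 0.5534, 0.7880]
J4: z=[-0.1676, -0.7789, 0.6044] o=[1.6535, 0.6158, -0.3006] → [0.2409, 0.1993, 0.3237, -0.1676, -0.7789, 0.6044]
V = J·q̇ = [0.1555, 0.1288, -0.2744, 0.0565, 0.1476, 0.2754]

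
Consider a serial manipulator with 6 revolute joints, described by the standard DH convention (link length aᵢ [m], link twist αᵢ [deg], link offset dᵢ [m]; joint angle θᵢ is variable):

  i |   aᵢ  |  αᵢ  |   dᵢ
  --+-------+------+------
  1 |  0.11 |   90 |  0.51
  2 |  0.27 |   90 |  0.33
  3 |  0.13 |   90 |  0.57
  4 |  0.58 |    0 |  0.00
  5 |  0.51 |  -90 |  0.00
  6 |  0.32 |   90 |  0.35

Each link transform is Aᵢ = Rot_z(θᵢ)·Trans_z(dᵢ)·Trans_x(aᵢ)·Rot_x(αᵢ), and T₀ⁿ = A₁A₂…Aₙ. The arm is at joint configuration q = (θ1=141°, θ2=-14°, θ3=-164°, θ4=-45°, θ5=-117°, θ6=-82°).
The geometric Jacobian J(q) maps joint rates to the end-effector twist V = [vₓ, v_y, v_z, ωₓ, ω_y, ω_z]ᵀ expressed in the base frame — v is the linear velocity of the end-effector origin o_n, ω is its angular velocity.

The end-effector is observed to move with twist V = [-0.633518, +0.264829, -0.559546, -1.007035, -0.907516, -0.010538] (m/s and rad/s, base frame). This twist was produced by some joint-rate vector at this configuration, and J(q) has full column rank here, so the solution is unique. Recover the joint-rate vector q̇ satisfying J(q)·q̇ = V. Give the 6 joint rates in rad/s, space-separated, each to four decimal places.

0.8590 -0.6790 0.1230 0.1960 -0.9450 -0.7040

o_n = [0.1781, 0.6295, 0.8280]
J₁: ẑ×o_n = [-0.6295, 0.1781, 0.0000], ω = ẑ
J2: z=[0.6293, 0.7771, 0.0000] o=[-0.0855, 0.0692, 0.5100] → [0.2472, -0.2002, 0.1478, 0.6293, 0.7771, 0.0000]
J3: z=[0.1880, -0.1522, -0.9703] o=[-0.0814, 0.4906, 0.4447] → [0.0765, -0.3238, 0.0656, 0.1880, -0.1522, -0.9703]
J4: z=[0.8128, 0.5787, 0.0667] o=[0.0974, 0.2996, -0.0782] → [0.5024, -0.7312, 0.2215, 0.8128, 0.5787, 0.0667]
J5: z=[0.8128, 0.5787, 0.0667] o=[0.2465, 0.0335, 0.4152] → [0.1992, -0.3402, 0.5240, 0.8128, 0.5787, 0.0667]
J6: z=[-0.0084, -0.1028, 0.9947] o=[-0.0506, 0.4461, 0.4553] → [-0.2208, 0.2306, 0.0220, -0.0084, -0.1028, 0.9947]
q̇ = J⁺·V = [0.8590, -0.6790, 0.1230, 0.1960, -0.9450, -0.7040]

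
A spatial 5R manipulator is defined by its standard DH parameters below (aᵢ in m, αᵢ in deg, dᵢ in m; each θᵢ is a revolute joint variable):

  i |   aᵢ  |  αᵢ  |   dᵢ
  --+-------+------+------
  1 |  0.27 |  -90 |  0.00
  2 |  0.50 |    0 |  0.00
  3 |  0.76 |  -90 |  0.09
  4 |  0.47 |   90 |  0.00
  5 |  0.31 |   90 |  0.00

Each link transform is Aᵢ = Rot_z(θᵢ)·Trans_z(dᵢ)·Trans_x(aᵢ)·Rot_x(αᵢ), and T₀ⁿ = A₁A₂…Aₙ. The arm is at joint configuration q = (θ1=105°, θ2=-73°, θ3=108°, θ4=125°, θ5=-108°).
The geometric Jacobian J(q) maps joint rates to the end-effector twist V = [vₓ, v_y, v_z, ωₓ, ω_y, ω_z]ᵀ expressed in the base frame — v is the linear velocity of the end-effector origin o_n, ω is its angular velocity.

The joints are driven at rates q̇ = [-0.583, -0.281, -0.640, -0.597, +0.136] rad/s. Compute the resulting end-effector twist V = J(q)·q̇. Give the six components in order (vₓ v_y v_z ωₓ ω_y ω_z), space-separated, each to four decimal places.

o_n = [-0.0580, 1.0529, 0.4069]
J₁: ẑ×o_n = [-1.0529, -0.0580, 0.0000], ω = ẑ
J2: z=[-0.9659, -0.2588, 0.0000] o=[-0.0699, 0.2608, 0.0000] → [-0.1053, 0.3930, -0.7620, -0.9659, -0.2588, 0.0000]
J3: z=[-0.9659, -0.2588, 0.0000] o=[-0.1077, 0.4020, 0.4782] → [0.0185, -0.0689, -0.6158, -0.9659, -0.2588, 0.0000]
J4: z=[0.1485, -0.5540, -0.8192] o=[-0.3558, 0.9801, 0.0422] → [-0.1423, -0.2981, 0.1758, 0.1485, -0.5540, -0.8192]
J5: z=[0.3804, 0.7966, -0.4698] o=[0.0733, 0.8664, 0.1969] → [0.2549, -0.0182, 0.1755, 0.3804, 0.7966, -0.4698]
V = J·q̇ = [0.7513, 0.1429, 0.5272, 0.8527, 0.6775, -0.1579]

0.7513 0.1429 0.5272 0.8527 0.6775 -0.1579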